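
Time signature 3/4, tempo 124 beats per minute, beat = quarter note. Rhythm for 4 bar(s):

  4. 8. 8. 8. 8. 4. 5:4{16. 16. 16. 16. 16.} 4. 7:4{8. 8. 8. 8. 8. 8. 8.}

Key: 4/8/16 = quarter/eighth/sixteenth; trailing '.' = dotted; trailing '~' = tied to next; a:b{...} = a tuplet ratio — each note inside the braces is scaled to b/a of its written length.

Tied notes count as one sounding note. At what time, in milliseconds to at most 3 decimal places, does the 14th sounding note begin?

note 14 onset = 66/7b = 4562.212ms

1. 0.0ms @ 0 + 725.806ms (3/2)
2. 725.806ms @ 3/2 + 362.903ms (3/4)
3. 1088.71ms @ 9/4 + 362.903ms (3/4)
4. 1451.613ms @ 3 + 362.903ms (3/4)
5. 1814.516ms @ 15/4 + 362.903ms (3/4)
6. 2177.419ms @ 9/2 + 725.806ms (3/2)
7. 2903.226ms @ 6 + 145.161ms (3/10)
8. 3048.387ms @ 63/10 + 145.161ms (3/10)
9. 3193.548ms @ 33/5 + 145.161ms (3/10)
10. 3338.71ms @ 69/10 + 145.161ms (3/10)
11. 3483.871ms @ 36/5 + 145.161ms (3/10)
12. 3629.032ms @ 15/2 + 725.806ms (3/2)
13. 4354.839ms @ 9 + 207.373ms (3/7)
14. 4562.212ms @ 66/7 + 207.373ms (3/7)
15. 4769.585ms @ 69/7 + 207.373ms (3/7)
16. 4976.959ms @ 72/7 + 207.373ms (3/7)
17. 5184.332ms @ 75/7 + 207.373ms (3/7)
18. 5391.705ms @ 78/7 + 207.373ms (3/7)
19. 5599.078ms @ 81/7 + 207.373ms (3/7)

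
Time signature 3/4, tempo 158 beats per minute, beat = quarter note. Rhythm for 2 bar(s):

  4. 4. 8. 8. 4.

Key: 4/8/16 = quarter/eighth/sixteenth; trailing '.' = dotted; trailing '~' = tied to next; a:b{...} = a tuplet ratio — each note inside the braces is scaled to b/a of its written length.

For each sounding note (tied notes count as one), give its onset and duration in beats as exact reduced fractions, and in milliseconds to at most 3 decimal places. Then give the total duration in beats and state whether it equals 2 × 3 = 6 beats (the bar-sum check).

1) 0.0ms=0b +569.62ms=3/2b
2) 569.62ms=3/2b +569.62ms=3/2b
3) 1139.241ms=3b +284.81ms=3/4b
4) 1424.051ms=15/4b +284.81ms=3/4b
5) 1708.861ms=9/2b +569.62ms=3/2b
Σ=6b of 6 (158bpm 3/4) — PASS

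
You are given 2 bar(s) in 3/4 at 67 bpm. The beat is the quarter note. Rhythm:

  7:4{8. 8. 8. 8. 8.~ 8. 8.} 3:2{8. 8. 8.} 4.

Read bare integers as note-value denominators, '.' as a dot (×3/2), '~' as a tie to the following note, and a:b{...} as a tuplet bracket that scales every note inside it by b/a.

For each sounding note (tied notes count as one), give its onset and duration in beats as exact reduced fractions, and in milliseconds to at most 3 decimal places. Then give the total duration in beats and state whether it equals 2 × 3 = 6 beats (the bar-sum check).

1) 0.0ms=0b +383.795ms=3/7b
2) 383.795ms=3/7b +383.795ms=3/7b
3) 767.591ms=6/7b +383.795ms=3/7b
4) 1151.386ms=9/7b +383.795ms=3/7b
5) 1535.181ms=12/7b +767.591ms=6/7b
6) 2302.772ms=18/7b +383.795ms=3/7b
7) 2686.567ms=3b +447.761ms=1/2b
8) 3134.328ms=7/2b +447.761ms=1/2b
9) 3582.09ms=4b +447.761ms=1/2b
10) 4029.851ms=9/2b +1343.284ms=3/2b
Σ=6b of 6 (67bpm 3/4) — PASS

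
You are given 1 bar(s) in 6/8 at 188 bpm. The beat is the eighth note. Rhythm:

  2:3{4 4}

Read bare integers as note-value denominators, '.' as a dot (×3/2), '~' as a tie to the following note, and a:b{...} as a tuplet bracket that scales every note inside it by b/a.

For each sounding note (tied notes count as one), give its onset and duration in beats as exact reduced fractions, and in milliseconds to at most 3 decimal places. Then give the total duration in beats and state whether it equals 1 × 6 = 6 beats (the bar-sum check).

1) 0.0ms=0b +957.447ms=3b
2) 957.447ms=3b +957.447ms=3b
Σ=6b of 6 (188bpm 6/8) — PASS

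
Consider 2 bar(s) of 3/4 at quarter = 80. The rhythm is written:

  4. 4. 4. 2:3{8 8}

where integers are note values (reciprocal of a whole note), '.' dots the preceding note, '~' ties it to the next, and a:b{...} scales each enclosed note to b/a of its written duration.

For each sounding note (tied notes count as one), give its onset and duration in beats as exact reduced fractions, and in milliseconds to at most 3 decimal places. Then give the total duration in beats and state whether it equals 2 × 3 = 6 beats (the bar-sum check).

1) 0.0ms=0b +1125.0ms=3/2b
2) 1125.0ms=3/2b +1125.0ms=3/2b
3) 2250.0ms=3b +1125.0ms=3/2b
4) 3375.0ms=9/2b +562.5ms=3/4b
5) 3937.5ms=21/4b +562.5ms=3/4b
Σ=6b of 6 (80bpm 3/4) — PASS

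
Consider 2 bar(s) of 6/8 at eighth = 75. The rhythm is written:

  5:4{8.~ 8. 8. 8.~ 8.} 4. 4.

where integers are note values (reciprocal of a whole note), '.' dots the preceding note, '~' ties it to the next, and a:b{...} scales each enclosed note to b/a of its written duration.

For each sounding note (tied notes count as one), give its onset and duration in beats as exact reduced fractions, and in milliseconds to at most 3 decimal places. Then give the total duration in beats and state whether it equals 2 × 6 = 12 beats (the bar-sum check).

1) 0.0ms=0b +1920.0ms=12/5b
2) 1920.0ms=12/5b +960.0ms=6/5b
3) 2880.0ms=18/5b +1920.0ms=12/5b
4) 4800.0ms=6b +2400.0ms=3b
5) 7200.0ms=9b +2400.0ms=3b
Σ=12b of 12 (75bpm 6/8) — PASS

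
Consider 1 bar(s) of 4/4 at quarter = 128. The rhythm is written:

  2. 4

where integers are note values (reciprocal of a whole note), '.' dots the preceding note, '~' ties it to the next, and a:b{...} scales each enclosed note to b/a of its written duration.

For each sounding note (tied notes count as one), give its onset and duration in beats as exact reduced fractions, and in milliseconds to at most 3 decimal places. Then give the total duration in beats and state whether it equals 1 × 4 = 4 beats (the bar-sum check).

1) 0.0ms=0b +1406.25ms=3b
2) 1406.25ms=3b +468.75ms=1b
Σ=4b of 4 (128bpm 4/4) — PASS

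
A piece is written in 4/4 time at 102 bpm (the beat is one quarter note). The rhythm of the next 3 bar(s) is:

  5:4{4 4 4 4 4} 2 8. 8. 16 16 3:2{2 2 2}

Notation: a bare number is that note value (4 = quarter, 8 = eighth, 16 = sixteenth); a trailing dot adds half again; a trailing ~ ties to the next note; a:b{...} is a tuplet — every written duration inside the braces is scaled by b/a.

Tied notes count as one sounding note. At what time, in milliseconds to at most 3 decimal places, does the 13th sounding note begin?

1. 0.0ms @ 0 + 470.588ms (4/5)
2. 470.588ms @ 4/5 + 470.588ms (4/5)
3. 941.176ms @ 8/5 + 470.588ms (4/5)
4. 1411.765ms @ 12/5 + 470.588ms (4/5)
5. 1882.353ms @ 16/5 + 470.588ms (4/5)
6. 2352.941ms @ 4 + 1176.471ms (2)
7. 3529.412ms @ 6 + 441.176ms (3/4)
8. 3970.588ms @ 27/4 + 441.176ms (3/4)
9. 4411.765ms @ 15/2 + 147.059ms (1/4)
10. 4558.824ms @ 31/4 + 147.059ms (1/4)
11. 4705.882ms @ 8 + 784.314ms (4/3)
12. 5490.196ms @ 28/3 + 784.314ms (4/3)
13. 6274.51ms @ 32/3 + 784.314ms (4/3)

note 13 onset = 32/3b = 6274.51ms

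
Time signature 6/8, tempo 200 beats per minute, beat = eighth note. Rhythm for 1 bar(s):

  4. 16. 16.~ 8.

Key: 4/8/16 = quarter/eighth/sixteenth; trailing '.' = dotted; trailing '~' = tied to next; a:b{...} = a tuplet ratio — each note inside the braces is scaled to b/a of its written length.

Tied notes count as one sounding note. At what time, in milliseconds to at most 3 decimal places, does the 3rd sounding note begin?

note 3 onset = 15/4b = 1125.0ms

1. 0.0ms @ 0 + 900.0ms (3)
2. 900.0ms @ 3 + 225.0ms (3/4)
3. 1125.0ms @ 15/4 + 675.0ms (9/4)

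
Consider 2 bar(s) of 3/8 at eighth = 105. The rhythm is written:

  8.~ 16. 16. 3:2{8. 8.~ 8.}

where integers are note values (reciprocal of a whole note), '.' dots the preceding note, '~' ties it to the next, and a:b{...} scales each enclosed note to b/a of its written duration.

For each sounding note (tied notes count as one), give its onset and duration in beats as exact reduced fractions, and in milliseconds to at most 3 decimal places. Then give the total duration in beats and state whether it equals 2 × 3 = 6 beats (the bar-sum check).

1) 0.0ms=0b +1285.714ms=9/4b
2) 1285.714ms=9/4b +428.571ms=3/4b
3) 1714.286ms=3b +571.429ms=1b
4) 2285.714ms=4b +1142.857ms=2b
Σ=6b of 6 (105bpm 3/8) — PASS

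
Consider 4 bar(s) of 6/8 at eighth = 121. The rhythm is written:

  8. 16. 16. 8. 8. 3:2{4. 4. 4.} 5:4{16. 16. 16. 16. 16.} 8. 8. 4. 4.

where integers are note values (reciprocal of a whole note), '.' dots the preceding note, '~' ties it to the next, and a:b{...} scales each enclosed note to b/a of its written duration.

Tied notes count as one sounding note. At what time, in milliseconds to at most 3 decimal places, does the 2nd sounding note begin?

note 2 onset = 3/2b = 743.802ms

1. 0.0ms @ 0 + 743.802ms (3/2)
2. 743.802ms @ 3/2 + 371.901ms (3/4)
3. 1115.702ms @ 9/4 + 371.901ms (3/4)
4. 1487.603ms @ 3 + 743.802ms (3/2)
5. 2231.405ms @ 9/2 + 743.802ms (3/2)
6. 2975.207ms @ 6 + 991.736ms (2)
7. 3966.942ms @ 8 + 991.736ms (2)
8. 4958.678ms @ 10 + 991.736ms (2)
9. 5950.413ms @ 12 + 297.521ms (3/5)
10. 6247.934ms @ 63/5 + 297.521ms (3/5)
11. 6545.455ms @ 66/5 + 297.521ms (3/5)
12. 6842.975ms @ 69/5 + 297.521ms (3/5)
13. 7140.496ms @ 72/5 + 297.521ms (3/5)
14. 7438.017ms @ 15 + 743.802ms (3/2)
15. 8181.818ms @ 33/2 + 743.802ms (3/2)
16. 8925.62ms @ 18 + 1487.603ms (3)
17. 10413.223ms @ 21 + 1487.603ms (3)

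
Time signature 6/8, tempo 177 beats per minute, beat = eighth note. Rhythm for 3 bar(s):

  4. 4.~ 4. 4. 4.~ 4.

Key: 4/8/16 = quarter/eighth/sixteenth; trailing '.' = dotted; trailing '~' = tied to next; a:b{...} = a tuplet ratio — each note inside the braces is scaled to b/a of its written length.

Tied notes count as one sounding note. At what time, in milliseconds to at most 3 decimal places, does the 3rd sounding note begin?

note 3 onset = 9b = 3050.847ms

1. 0.0ms @ 0 + 1016.949ms (3)
2. 1016.949ms @ 3 + 2033.898ms (6)
3. 3050.847ms @ 9 + 1016.949ms (3)
4. 4067.797ms @ 12 + 2033.898ms (6)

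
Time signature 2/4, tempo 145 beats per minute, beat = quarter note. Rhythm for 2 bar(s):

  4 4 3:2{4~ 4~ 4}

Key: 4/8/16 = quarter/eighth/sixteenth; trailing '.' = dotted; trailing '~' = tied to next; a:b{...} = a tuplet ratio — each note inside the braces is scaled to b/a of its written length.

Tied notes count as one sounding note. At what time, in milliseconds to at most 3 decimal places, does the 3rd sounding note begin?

note 3 onset = 2b = 827.586ms

1. 0.0ms @ 0 + 413.793ms (1)
2. 413.793ms @ 1 + 413.793ms (1)
3. 827.586ms @ 2 + 827.586ms (2)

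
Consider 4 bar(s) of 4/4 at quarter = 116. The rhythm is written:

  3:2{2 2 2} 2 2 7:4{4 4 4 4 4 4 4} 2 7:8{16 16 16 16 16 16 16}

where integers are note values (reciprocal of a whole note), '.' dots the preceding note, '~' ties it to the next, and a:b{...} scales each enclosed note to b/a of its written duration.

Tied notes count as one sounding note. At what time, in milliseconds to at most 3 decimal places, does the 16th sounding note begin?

1. 0.0ms @ 0 + 689.655ms (4/3)
2. 689.655ms @ 4/3 + 689.655ms (4/3)
3. 1379.31ms @ 8/3 + 689.655ms (4/3)
4. 2068.966ms @ 4 + 1034.483ms (2)
5. 3103.448ms @ 6 + 1034.483ms (2)
6. 4137.931ms @ 8 + 295.567ms (4/7)
7. 4433.498ms @ 60/7 + 295.567ms (4/7)
8. 4729.064ms @ 64/7 + 295.567ms (4/7)
9. 5024.631ms @ 68/7 + 295.567ms (4/7)
10. 5320.197ms @ 72/7 + 295.567ms (4/7)
11. 5615.764ms @ 76/7 + 295.567ms (4/7)
12. 5911.33ms @ 80/7 + 295.567ms (4/7)
13. 6206.897ms @ 12 + 1034.483ms (2)
14. 7241.379ms @ 14 + 147.783ms (2/7)
15. 7389.163ms @ 100/7 + 147.783ms (2/7)
16. 7536.946ms @ 102/7 + 147.783ms (2/7)
17. 7684.729ms @ 104/7 + 147.783ms (2/7)
18. 7832.512ms @ 106/7 + 147.783ms (2/7)
19. 7980.296ms @ 108/7 + 147.783ms (2/7)
20. 8128.079ms @ 110/7 + 147.783ms (2/7)

note 16 onset = 102/7b = 7536.946ms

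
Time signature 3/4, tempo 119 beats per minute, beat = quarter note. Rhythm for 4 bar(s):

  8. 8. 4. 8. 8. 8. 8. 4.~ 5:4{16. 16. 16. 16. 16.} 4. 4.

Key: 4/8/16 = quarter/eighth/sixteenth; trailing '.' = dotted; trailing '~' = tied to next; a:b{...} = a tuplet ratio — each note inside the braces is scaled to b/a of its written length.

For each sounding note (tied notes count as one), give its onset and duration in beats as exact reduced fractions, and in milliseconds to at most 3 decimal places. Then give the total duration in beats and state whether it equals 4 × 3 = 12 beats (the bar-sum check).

1) 0.0ms=0b +378.151ms=3/4b
2) 378.151ms=3/4b +378.151ms=3/4b
3) 756.303ms=3/2b +756.303ms=3/2b
4) 1512.605ms=3b +378.151ms=3/4b
5) 1890.756ms=15/4b +378.151ms=3/4b
6) 2268.908ms=9/2b +378.151ms=3/4b
7) 2647.059ms=21/4b +378.151ms=3/4b
8) 3025.21ms=6b +907.563ms=9/5b
9) 3932.773ms=39/5b +151.261ms=3/10b
10) 4084.034ms=81/10b +151.261ms=3/10b
11) 4235.294ms=42/5b +151.261ms=3/10b
12) 4386.555ms=87/10b +151.261ms=3/10b
13) 4537.815ms=9b +756.303ms=3/2b
14) 5294.118ms=21/2b +756.303ms=3/2b
Σ=12b of 12 (119bpm 3/4) — PASS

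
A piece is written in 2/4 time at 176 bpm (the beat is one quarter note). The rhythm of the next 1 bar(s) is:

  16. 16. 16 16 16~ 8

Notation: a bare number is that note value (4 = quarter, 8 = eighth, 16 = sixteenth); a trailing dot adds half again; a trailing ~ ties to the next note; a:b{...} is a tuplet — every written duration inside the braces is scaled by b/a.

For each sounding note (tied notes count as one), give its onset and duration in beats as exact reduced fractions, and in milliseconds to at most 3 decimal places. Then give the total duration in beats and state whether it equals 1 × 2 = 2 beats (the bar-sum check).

1) 0.0ms=0b +127.841ms=3/8b
2) 127.841ms=3/8b +127.841ms=3/8b
3) 255.682ms=3/4b +85.227ms=1/4b
4) 340.909ms=1b +85.227ms=1/4b
5) 426.136ms=5/4b +255.682ms=3/4b
Σ=2b of 2 (176bpm 2/4) — PASS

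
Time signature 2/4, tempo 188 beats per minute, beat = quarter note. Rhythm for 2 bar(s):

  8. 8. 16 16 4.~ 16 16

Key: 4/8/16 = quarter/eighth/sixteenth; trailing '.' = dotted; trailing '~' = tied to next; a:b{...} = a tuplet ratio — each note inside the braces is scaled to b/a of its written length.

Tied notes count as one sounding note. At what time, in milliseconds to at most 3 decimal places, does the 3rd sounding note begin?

note 3 onset = 3/2b = 478.723ms

1. 0.0ms @ 0 + 239.362ms (3/4)
2. 239.362ms @ 3/4 + 239.362ms (3/4)
3. 478.723ms @ 3/2 + 79.787ms (1/4)
4. 558.511ms @ 7/4 + 79.787ms (1/4)
5. 638.298ms @ 2 + 558.511ms (7/4)
6. 1196.809ms @ 15/4 + 79.787ms (1/4)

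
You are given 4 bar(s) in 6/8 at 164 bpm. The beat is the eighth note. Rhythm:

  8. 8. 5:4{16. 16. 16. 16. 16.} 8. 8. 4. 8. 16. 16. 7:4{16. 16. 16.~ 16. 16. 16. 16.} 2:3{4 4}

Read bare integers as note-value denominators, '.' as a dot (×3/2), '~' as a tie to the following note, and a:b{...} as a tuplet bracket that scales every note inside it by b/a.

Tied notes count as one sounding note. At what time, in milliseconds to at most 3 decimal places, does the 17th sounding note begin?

1. 0.0ms @ 0 + 548.78ms (3/2)
2. 548.78ms @ 3/2 + 548.78ms (3/2)
3. 1097.561ms @ 3 + 219.512ms (3/5)
4. 1317.073ms @ 18/5 + 219.512ms (3/5)
5. 1536.585ms @ 21/5 + 219.512ms (3/5)
6. 1756.098ms @ 24/5 + 219.512ms (3/5)
7. 1975.61ms @ 27/5 + 219.512ms (3/5)
8. 2195.122ms @ 6 + 548.78ms (3/2)
9. 2743.902ms @ 15/2 + 548.78ms (3/2)
10. 3292.683ms @ 9 + 1097.561ms (3)
11. 4390.244ms @ 12 + 548.78ms (3/2)
12. 4939.024ms @ 27/2 + 274.39ms (3/4)
13. 5213.415ms @ 57/4 + 274.39ms (3/4)
14. 5487.805ms @ 15 + 156.794ms (3/7)
15. 5644.599ms @ 108/7 + 156.794ms (3/7)
16. 5801.394ms @ 111/7 + 313.589ms (6/7)
17. 6114.983ms @ 117/7 + 156.794ms (3/7)
18. 6271.777ms @ 120/7 + 156.794ms (3/7)
19. 6428.571ms @ 123/7 + 156.794ms (3/7)
20. 6585.366ms @ 18 + 1097.561ms (3)
21. 7682.927ms @ 21 + 1097.561ms (3)

note 17 onset = 117/7b = 6114.983ms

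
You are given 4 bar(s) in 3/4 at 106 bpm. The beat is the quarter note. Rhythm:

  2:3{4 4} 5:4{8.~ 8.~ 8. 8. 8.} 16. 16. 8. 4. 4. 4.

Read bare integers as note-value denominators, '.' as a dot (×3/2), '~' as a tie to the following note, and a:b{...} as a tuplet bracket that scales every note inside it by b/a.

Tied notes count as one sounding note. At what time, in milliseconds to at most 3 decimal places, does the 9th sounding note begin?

note 9 onset = 15/2b = 4245.283ms

1. 0.0ms @ 0 + 849.057ms (3/2)
2. 849.057ms @ 3/2 + 849.057ms (3/2)
3. 1698.113ms @ 3 + 1018.868ms (9/5)
4. 2716.981ms @ 24/5 + 339.623ms (3/5)
5. 3056.604ms @ 27/5 + 339.623ms (3/5)
6. 3396.226ms @ 6 + 212.264ms (3/8)
7. 3608.491ms @ 51/8 + 212.264ms (3/8)
8. 3820.755ms @ 27/4 + 424.528ms (3/4)
9. 4245.283ms @ 15/2 + 849.057ms (3/2)
10. 5094.34ms @ 9 + 849.057ms (3/2)
11. 5943.396ms @ 21/2 + 849.057ms (3/2)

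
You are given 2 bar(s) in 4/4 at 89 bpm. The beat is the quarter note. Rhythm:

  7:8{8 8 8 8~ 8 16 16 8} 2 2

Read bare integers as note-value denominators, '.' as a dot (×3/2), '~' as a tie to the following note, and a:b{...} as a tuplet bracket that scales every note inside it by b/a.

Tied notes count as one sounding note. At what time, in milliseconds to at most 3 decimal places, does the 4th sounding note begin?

note 4 onset = 12/7b = 1155.698ms

1. 0.0ms @ 0 + 385.233ms (4/7)
2. 385.233ms @ 4/7 + 385.233ms (4/7)
3. 770.465ms @ 8/7 + 385.233ms (4/7)
4. 1155.698ms @ 12/7 + 770.465ms (8/7)
5. 1926.164ms @ 20/7 + 192.616ms (2/7)
6. 2118.78ms @ 22/7 + 192.616ms (2/7)
7. 2311.396ms @ 24/7 + 385.233ms (4/7)
8. 2696.629ms @ 4 + 1348.315ms (2)
9. 4044.944ms @ 6 + 1348.315ms (2)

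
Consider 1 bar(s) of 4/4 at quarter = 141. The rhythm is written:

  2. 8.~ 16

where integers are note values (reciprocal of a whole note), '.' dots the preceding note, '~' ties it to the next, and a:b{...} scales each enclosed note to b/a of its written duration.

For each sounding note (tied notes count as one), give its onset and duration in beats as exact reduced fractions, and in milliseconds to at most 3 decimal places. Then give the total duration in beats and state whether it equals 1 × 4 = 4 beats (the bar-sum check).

1) 0.0ms=0b +1276.596ms=3b
2) 1276.596ms=3b +425.532ms=1b
Σ=4b of 4 (141bpm 4/4) — PASS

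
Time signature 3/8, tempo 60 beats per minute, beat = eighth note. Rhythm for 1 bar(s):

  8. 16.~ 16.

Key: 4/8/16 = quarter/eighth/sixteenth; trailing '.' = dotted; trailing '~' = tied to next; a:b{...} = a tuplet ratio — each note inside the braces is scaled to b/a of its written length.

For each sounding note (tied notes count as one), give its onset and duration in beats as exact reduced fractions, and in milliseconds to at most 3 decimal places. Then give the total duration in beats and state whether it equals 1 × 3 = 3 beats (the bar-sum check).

1) 0.0ms=0b +1500.0ms=3/2b
2) 1500.0ms=3/2b +1500.0ms=3/2b
Σ=3b of 3 (60bpm 3/8) — PASS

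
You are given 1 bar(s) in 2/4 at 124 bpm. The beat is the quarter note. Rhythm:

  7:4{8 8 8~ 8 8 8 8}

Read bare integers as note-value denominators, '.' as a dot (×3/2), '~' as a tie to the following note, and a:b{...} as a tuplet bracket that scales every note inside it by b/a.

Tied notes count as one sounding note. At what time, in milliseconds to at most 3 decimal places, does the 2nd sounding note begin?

note 2 onset = 2/7b = 138.249ms

1. 0.0ms @ 0 + 138.249ms (2/7)
2. 138.249ms @ 2/7 + 138.249ms (2/7)
3. 276.498ms @ 4/7 + 276.498ms (4/7)
4. 552.995ms @ 8/7 + 138.249ms (2/7)
5. 691.244ms @ 10/7 + 138.249ms (2/7)
6. 829.493ms @ 12/7 + 138.249ms (2/7)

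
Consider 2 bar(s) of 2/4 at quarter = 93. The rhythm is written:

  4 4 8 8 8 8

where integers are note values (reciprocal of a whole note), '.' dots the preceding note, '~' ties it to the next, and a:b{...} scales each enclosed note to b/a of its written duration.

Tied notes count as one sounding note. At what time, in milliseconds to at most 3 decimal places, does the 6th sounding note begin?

1. 0.0ms @ 0 + 645.161ms (1)
2. 645.161ms @ 1 + 645.161ms (1)
3. 1290.323ms @ 2 + 322.581ms (1/2)
4. 1612.903ms @ 5/2 + 322.581ms (1/2)
5. 1935.484ms @ 3 + 322.581ms (1/2)
6. 2258.065ms @ 7/2 + 322.581ms (1/2)

note 6 onset = 7/2b = 2258.065ms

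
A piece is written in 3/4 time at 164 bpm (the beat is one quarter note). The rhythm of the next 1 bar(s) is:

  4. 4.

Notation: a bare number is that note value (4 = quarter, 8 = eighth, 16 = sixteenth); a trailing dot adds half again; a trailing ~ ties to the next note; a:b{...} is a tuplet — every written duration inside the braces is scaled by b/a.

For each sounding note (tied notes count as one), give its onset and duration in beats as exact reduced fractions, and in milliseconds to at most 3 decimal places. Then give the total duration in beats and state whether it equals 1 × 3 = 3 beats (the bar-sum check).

1) 0.0ms=0b +548.78ms=3/2b
2) 548.78ms=3/2b +548.78ms=3/2b
Σ=3b of 3 (164bpm 3/4) — PASS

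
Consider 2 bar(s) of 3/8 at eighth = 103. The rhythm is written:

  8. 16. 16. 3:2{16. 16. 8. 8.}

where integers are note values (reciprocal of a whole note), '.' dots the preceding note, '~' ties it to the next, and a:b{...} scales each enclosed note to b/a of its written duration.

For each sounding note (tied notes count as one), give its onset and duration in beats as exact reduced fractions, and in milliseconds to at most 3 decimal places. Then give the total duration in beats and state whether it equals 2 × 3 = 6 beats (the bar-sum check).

1) 0.0ms=0b +873.786ms=3/2b
2) 873.786ms=3/2b +436.893ms=3/4b
3) 1310.68ms=9/4b +436.893ms=3/4b
4) 1747.573ms=3b +291.262ms=1/2b
5) 2038.835ms=7/2b +291.262ms=1/2b
6) 2330.097ms=4b +582.524ms=1b
7) 2912.621ms=5b +582.524ms=1b
Σ=6b of 6 (103bpm 3/8) — PASS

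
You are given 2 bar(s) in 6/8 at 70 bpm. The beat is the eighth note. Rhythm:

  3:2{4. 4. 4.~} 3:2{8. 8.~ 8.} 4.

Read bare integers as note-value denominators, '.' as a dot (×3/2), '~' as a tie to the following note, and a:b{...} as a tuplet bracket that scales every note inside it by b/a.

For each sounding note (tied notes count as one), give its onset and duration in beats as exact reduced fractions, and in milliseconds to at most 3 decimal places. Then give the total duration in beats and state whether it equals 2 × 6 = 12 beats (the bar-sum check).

1) 0.0ms=0b +1714.286ms=2b
2) 1714.286ms=2b +1714.286ms=2b
3) 3428.571ms=4b +2571.429ms=3b
4) 6000.0ms=7b +1714.286ms=2b
5) 7714.286ms=9b +2571.429ms=3b
Σ=12b of 12 (70bpm 6/8) — PASS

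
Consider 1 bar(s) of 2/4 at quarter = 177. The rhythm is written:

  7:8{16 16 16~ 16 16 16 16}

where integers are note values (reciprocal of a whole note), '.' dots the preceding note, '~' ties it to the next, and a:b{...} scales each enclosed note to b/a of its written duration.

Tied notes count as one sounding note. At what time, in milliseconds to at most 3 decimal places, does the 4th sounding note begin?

note 4 onset = 8/7b = 387.409ms

1. 0.0ms @ 0 + 96.852ms (2/7)
2. 96.852ms @ 2/7 + 96.852ms (2/7)
3. 193.705ms @ 4/7 + 193.705ms (4/7)
4. 387.409ms @ 8/7 + 96.852ms (2/7)
5. 484.262ms @ 10/7 + 96.852ms (2/7)
6. 581.114ms @ 12/7 + 96.852ms (2/7)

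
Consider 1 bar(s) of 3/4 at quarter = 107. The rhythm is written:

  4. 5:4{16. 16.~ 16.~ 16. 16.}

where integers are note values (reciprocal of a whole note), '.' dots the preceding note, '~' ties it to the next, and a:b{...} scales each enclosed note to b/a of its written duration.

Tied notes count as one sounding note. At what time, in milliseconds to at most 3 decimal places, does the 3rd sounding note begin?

note 3 onset = 9/5b = 1009.346ms

1. 0.0ms @ 0 + 841.121ms (3/2)
2. 841.121ms @ 3/2 + 168.224ms (3/10)
3. 1009.346ms @ 9/5 + 504.673ms (9/10)
4. 1514.019ms @ 27/10 + 168.224ms (3/10)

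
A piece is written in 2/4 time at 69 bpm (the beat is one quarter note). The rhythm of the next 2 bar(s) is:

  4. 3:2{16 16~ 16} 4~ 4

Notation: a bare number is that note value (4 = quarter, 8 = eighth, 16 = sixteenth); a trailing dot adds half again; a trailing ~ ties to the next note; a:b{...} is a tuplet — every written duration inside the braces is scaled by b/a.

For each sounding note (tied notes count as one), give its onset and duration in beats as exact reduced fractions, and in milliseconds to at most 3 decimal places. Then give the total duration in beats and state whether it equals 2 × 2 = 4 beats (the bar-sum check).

1) 0.0ms=0b +1304.348ms=3/2b
2) 1304.348ms=3/2b +144.928ms=1/6b
3) 1449.275ms=5/3b +289.855ms=1/3b
4) 1739.13ms=2b +1739.13ms=2b
Σ=4b of 4 (69bpm 2/4) — PASS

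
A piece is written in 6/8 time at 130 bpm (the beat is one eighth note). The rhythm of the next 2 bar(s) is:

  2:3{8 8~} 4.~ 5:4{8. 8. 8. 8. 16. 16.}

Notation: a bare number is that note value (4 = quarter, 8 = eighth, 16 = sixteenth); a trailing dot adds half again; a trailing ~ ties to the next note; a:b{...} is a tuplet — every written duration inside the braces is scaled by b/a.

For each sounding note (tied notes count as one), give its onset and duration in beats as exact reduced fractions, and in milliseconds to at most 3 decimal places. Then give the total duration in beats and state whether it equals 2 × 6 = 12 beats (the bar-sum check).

1) 0.0ms=0b +692.308ms=3/2b
2) 692.308ms=3/2b +2630.769ms=57/10b
3) 3323.077ms=36/5b +553.846ms=6/5b
4) 3876.923ms=42/5b +553.846ms=6/5b
5) 4430.769ms=48/5b +553.846ms=6/5b
6) 4984.615ms=54/5b +276.923ms=3/5b
7) 5261.538ms=57/5b +276.923ms=3/5b
Σ=12b of 12 (130bpm 6/8) — PASS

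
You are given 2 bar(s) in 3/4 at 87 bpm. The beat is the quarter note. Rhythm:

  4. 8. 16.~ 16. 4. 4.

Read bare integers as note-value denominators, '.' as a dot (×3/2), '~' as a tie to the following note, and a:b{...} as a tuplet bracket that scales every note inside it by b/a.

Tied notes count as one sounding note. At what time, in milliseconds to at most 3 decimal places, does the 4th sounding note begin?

1. 0.0ms @ 0 + 1034.483ms (3/2)
2. 1034.483ms @ 3/2 + 517.241ms (3/4)
3. 1551.724ms @ 9/4 + 517.241ms (3/4)
4. 2068.966ms @ 3 + 1034.483ms (3/2)
5. 3103.448ms @ 9/2 + 1034.483ms (3/2)

note 4 onset = 3b = 2068.966ms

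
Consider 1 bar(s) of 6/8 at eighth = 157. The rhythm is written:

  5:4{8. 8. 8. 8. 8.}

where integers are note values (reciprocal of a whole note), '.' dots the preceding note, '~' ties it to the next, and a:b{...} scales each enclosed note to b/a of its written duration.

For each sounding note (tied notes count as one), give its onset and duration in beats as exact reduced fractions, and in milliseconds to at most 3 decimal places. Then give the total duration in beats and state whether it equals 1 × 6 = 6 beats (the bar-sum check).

1) 0.0ms=0b +458.599ms=6/5b
2) 458.599ms=6/5b +458.599ms=6/5b
3) 917.197ms=12/5b +458.599ms=6/5b
4) 1375.796ms=18/5b +458.599ms=6/5b
5) 1834.395ms=24/5b +458.599ms=6/5b
Σ=6b of 6 (157bpm 6/8) — PASS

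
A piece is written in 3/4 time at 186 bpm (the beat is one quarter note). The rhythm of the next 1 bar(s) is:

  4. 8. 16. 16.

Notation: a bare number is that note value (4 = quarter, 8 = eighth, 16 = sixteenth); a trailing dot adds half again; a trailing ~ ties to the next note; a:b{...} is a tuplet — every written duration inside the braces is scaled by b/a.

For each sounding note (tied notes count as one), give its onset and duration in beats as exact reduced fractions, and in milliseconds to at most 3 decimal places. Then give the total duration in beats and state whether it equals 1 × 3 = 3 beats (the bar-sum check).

1) 0.0ms=0b +483.871ms=3/2b
2) 483.871ms=3/2b +241.935ms=3/4b
3) 725.806ms=9/4b +120.968ms=3/8b
4) 846.774ms=21/8b +120.968ms=3/8b
Σ=3b of 3 (186bpm 3/4) — PASS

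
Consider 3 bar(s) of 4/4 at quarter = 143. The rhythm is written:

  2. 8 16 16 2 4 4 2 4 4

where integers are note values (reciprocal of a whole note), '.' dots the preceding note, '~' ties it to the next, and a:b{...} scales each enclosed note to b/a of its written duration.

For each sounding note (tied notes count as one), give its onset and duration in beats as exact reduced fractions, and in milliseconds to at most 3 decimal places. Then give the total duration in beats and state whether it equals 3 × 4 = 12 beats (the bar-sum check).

1) 0.0ms=0b +1258.741ms=3b
2) 1258.741ms=3b +209.79ms=1/2b
3) 1468.531ms=7/2b +104.895ms=1/4b
4) 1573.427ms=15/4b +104.895ms=1/4b
5) 1678.322ms=4b +839.161ms=2b
6) 2517.483ms=6b +419.58ms=1b
7) 2937.063ms=7b +419.58ms=1b
8) 3356.643ms=8b +839.161ms=2b
9) 4195.804ms=10b +419.58ms=1b
10) 4615.385ms=11b +419.58ms=1b
Σ=12b of 12 (143bpm 4/4) — PASS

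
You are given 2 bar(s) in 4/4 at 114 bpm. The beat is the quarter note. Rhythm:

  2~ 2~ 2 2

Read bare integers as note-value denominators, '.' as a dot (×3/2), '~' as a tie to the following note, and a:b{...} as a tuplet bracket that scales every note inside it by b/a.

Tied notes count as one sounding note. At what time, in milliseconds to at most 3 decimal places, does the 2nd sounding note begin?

note 2 onset = 6b = 3157.895ms

1. 0.0ms @ 0 + 3157.895ms (6)
2. 3157.895ms @ 6 + 1052.632ms (2)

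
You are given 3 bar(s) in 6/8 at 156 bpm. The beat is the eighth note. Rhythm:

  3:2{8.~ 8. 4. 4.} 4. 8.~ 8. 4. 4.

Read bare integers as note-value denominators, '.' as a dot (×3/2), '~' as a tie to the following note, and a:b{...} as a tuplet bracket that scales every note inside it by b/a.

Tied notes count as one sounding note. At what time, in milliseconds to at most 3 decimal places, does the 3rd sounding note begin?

note 3 onset = 4b = 1538.462ms

1. 0.0ms @ 0 + 769.231ms (2)
2. 769.231ms @ 2 + 769.231ms (2)
3. 1538.462ms @ 4 + 769.231ms (2)
4. 2307.692ms @ 6 + 1153.846ms (3)
5. 3461.538ms @ 9 + 1153.846ms (3)
6. 4615.385ms @ 12 + 1153.846ms (3)
7. 5769.231ms @ 15 + 1153.846ms (3)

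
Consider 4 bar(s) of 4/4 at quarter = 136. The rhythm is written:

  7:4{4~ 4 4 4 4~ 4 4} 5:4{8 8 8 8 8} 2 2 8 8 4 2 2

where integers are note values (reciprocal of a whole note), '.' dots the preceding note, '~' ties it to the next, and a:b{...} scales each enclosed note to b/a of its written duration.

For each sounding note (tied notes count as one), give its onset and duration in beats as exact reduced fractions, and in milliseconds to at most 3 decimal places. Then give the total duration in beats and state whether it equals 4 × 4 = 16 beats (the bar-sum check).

1) 0.0ms=0b +504.202ms=8/7b
2) 504.202ms=8/7b +252.101ms=4/7b
3) 756.303ms=12/7b +252.101ms=4/7b
4) 1008.403ms=16/7b +504.202ms=8/7b
5) 1512.605ms=24/7b +252.101ms=4/7b
6) 1764.706ms=4b +176.471ms=2/5b
7) 1941.176ms=22/5b +176.471ms=2/5b
8) 2117.647ms=24/5b +176.471ms=2/5b
9) 2294.118ms=26/5b +176.471ms=2/5b
10) 2470.588ms=28/5b +176.471ms=2/5b
11) 2647.059ms=6b +882.353ms=2b
12) 3529.412ms=8b +882.353ms=2b
13) 4411.765ms=10b +220.588ms=1/2b
14) 4632.353ms=21/2b +220.588ms=1/2b
15) 4852.941ms=11b +441.176ms=1b
16) 5294.118ms=12b +882.353ms=2b
17) 6176.471ms=14b +882.353ms=2b
Σ=16b of 16 (136bpm 4/4) — PASS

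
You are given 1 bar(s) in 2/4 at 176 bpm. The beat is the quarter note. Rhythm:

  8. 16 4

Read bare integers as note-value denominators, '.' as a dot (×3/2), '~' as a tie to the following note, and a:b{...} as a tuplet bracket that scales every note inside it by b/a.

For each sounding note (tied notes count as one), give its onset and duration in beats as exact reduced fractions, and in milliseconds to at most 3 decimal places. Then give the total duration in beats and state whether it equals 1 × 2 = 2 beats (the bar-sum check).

1) 0.0ms=0b +255.682ms=3/4b
2) 255.682ms=3/4b +85.227ms=1/4b
3) 340.909ms=1b +340.909ms=1b
Σ=2b of 2 (176bpm 2/4) — PASS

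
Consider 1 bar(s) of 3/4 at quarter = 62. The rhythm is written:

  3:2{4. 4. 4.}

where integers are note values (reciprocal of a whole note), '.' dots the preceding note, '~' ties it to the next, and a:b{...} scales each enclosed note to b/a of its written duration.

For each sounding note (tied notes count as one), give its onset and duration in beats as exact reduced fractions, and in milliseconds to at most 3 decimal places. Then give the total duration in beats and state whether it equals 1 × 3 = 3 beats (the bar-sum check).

1) 0.0ms=0b +967.742ms=1b
2) 967.742ms=1b +967.742ms=1b
3) 1935.484ms=2b +967.742ms=1b
Σ=3b of 3 (62bpm 3/4) — PASS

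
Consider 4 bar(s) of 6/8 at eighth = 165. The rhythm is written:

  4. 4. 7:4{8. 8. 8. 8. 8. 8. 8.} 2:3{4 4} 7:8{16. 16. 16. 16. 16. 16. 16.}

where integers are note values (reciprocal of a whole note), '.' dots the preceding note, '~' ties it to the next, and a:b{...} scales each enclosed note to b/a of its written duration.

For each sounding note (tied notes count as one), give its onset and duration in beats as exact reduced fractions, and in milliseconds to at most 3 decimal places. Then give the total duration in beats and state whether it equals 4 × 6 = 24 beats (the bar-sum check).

1) 0.0ms=0b +1090.909ms=3b
2) 1090.909ms=3b +1090.909ms=3b
3) 2181.818ms=6b +311.688ms=6/7b
4) 2493.506ms=48/7b +311.688ms=6/7b
5) 2805.195ms=54/7b +311.688ms=6/7b
6) 3116.883ms=60/7b +311.688ms=6/7b
7) 3428.571ms=66/7b +311.688ms=6/7b
8) 3740.26ms=72/7b +311.688ms=6/7b
9) 4051.948ms=78/7b +311.688ms=6/7b
10) 4363.636ms=12b +1090.909ms=3b
11) 5454.545ms=15b +1090.909ms=3b
12) 6545.455ms=18b +311.688ms=6/7b
13) 6857.143ms=132/7b +311.688ms=6/7b
14) 7168.831ms=138/7b +311.688ms=6/7b
15) 7480.519ms=144/7b +311.688ms=6/7b
16) 7792.208ms=150/7b +311.688ms=6/7b
17) 8103.896ms=156/7b +311.688ms=6/7b
18) 8415.584ms=162/7b +311.688ms=6/7b
Σ=24b of 24 (165bpm 6/8) — PASS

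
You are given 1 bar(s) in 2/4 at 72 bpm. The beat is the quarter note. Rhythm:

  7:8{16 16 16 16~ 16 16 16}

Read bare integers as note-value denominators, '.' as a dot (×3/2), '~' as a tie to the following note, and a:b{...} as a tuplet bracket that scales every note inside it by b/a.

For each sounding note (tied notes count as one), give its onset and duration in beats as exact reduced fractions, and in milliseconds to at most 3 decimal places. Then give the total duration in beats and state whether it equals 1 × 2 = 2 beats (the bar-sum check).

1) 0.0ms=0b +238.095ms=2/7b
2) 238.095ms=2/7b +238.095ms=2/7b
3) 476.19ms=4/7b +238.095ms=2/7b
4) 714.286ms=6/7b +476.19ms=4/7b
5) 1190.476ms=10/7b +238.095ms=2/7b
6) 1428.571ms=12/7b +238.095ms=2/7b
Σ=2b of 2 (72bpm 2/4) — PASS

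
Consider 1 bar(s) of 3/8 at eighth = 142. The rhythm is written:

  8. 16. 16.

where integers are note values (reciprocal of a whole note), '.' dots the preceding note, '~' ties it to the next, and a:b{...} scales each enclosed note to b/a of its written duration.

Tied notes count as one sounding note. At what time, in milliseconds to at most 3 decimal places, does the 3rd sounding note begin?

note 3 onset = 9/4b = 950.704ms

1. 0.0ms @ 0 + 633.803ms (3/2)
2. 633.803ms @ 3/2 + 316.901ms (3/4)
3. 950.704ms @ 9/4 + 316.901ms (3/4)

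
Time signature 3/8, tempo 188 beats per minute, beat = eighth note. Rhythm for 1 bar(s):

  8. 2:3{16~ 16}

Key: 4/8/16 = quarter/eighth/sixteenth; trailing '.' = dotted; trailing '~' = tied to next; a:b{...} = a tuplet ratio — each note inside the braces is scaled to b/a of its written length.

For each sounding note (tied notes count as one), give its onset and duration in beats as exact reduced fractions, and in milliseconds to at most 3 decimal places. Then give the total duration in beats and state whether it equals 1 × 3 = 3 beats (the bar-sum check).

1) 0.0ms=0b +478.723ms=3/2b
2) 478.723ms=3/2b +478.723ms=3/2b
Σ=3b of 3 (188bpm 3/8) — PASS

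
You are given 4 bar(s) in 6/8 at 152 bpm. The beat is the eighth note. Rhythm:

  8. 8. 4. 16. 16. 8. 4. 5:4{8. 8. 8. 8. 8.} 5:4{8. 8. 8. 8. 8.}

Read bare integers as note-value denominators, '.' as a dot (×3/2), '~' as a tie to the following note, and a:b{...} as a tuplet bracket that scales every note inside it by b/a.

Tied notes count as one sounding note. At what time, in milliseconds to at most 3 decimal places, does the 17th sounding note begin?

note 17 onset = 114/5b = 9000.0ms

1. 0.0ms @ 0 + 592.105ms (3/2)
2. 592.105ms @ 3/2 + 592.105ms (3/2)
3. 1184.211ms @ 3 + 1184.211ms (3)
4. 2368.421ms @ 6 + 296.053ms (3/4)
5. 2664.474ms @ 27/4 + 296.053ms (3/4)
6. 2960.526ms @ 15/2 + 592.105ms (3/2)
7. 3552.632ms @ 9 + 1184.211ms (3)
8. 4736.842ms @ 12 + 473.684ms (6/5)
9. 5210.526ms @ 66/5 + 473.684ms (6/5)
10. 5684.211ms @ 72/5 + 473.684ms (6/5)
11. 6157.895ms @ 78/5 + 473.684ms (6/5)
12. 6631.579ms @ 84/5 + 473.684ms (6/5)
13. 7105.263ms @ 18 + 473.684ms (6/5)
14. 7578.947ms @ 96/5 + 473.684ms (6/5)
15. 8052.632ms @ 102/5 + 473.684ms (6/5)
16. 8526.316ms @ 108/5 + 473.684ms (6/5)
17. 9000.0ms @ 114/5 + 473.684ms (6/5)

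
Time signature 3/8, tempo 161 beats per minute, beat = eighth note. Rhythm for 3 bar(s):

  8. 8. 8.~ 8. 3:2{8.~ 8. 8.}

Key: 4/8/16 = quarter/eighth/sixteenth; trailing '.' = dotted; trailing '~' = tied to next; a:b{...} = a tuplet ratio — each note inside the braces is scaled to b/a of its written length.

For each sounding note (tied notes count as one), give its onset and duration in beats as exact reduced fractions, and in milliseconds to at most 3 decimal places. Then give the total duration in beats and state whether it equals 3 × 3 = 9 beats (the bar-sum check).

1) 0.0ms=0b +559.006ms=3/2b
2) 559.006ms=3/2b +559.006ms=3/2b
3) 1118.012ms=3b +1118.012ms=3b
4) 2236.025ms=6b +745.342ms=2b
5) 2981.366ms=8b +372.671ms=1b
Σ=9b of 9 (161bpm 3/8) — PASS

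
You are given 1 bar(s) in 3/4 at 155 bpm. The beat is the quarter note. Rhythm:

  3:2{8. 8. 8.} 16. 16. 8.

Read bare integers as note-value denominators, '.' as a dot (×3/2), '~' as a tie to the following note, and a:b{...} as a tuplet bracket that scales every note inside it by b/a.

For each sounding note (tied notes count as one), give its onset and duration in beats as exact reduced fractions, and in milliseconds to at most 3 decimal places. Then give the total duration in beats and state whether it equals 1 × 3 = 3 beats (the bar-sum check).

1) 0.0ms=0b +193.548ms=1/2b
2) 193.548ms=1/2b +193.548ms=1/2b
3) 387.097ms=1b +193.548ms=1/2b
4) 580.645ms=3/2b +145.161ms=3/8b
5) 725.806ms=15/8b +145.161ms=3/8b
6) 870.968ms=9/4b +290.323ms=3/4b
Σ=3b of 3 (155bpm 3/4) — PASS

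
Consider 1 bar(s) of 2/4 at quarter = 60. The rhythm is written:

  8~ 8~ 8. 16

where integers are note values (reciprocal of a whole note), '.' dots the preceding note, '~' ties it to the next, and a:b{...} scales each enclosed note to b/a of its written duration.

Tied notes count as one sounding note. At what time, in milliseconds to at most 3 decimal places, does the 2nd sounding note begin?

note 2 onset = 7/4b = 1750.0ms

1. 0.0ms @ 0 + 1750.0ms (7/4)
2. 1750.0ms @ 7/4 + 250.0ms (1/4)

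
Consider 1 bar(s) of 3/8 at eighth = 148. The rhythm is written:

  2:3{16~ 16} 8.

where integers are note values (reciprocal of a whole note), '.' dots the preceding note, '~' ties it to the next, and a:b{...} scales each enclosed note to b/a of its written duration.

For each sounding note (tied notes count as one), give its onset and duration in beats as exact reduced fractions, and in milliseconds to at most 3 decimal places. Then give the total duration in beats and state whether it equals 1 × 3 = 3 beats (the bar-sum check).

1) 0.0ms=0b +608.108ms=3/2b
2) 608.108ms=3/2b +608.108ms=3/2b
Σ=3b of 3 (148bpm 3/8) — PASS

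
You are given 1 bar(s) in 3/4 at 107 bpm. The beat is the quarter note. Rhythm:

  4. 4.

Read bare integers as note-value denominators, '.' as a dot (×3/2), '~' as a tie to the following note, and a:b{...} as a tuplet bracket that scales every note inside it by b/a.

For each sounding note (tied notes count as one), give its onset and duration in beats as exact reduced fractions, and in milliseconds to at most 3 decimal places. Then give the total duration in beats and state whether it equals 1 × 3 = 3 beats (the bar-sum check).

1) 0.0ms=0b +841.121ms=3/2b
2) 841.121ms=3/2b +841.121ms=3/2b
Σ=3b of 3 (107bpm 3/4) — PASS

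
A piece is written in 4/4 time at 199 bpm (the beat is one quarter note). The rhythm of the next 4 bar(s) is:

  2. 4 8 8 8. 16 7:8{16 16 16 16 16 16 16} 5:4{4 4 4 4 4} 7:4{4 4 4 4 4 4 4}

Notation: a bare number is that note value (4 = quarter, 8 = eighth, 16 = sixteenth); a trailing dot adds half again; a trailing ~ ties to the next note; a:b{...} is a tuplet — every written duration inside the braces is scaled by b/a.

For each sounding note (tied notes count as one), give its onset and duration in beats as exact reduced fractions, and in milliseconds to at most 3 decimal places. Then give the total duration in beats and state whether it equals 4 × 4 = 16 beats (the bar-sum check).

1) 0.0ms=0b +904.523ms=3b
2) 904.523ms=3b +301.508ms=1b
3) 1206.03ms=4b +150.754ms=1/2b
4) 1356.784ms=9/2b +150.754ms=1/2b
5) 1507.538ms=5b +226.131ms=3/4b
6) 1733.668ms=23/4b +75.377ms=1/4b
7) 1809.045ms=6b +86.145ms=2/7b
8) 1895.19ms=44/7b +86.145ms=2/7b
9) 1981.335ms=46/7b +86.145ms=2/7b
10) 2067.48ms=48/7b +86.145ms=2/7b
11) 2153.625ms=50/7b +86.145ms=2/7b
12) 2239.77ms=52/7b +86.145ms=2/7b
13) 2325.915ms=54/7b +86.145ms=2/7b
14) 2412.06ms=8b +241.206ms=4/5b
15) 2653.266ms=44/5b +241.206ms=4/5b
16) 2894.472ms=48/5b +241.206ms=4/5b
17) 3135.678ms=52/5b +241.206ms=4/5b
18) 3376.884ms=56/5b +241.206ms=4/5b
19) 3618.09ms=12b +172.29ms=4/7b
20) 3790.38ms=88/7b +172.29ms=4/7b
21) 3962.67ms=92/7b +172.29ms=4/7b
22) 4134.961ms=96/7b +172.29ms=4/7b
23) 4307.251ms=100/7b +172.29ms=4/7b
24) 4479.541ms=104/7b +172.29ms=4/7b
25) 4651.831ms=108/7b +172.29ms=4/7b
Σ=16b of 16 (199bpm 4/4) — PASS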